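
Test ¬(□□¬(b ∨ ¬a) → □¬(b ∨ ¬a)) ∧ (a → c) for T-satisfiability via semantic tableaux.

1. ¬(□□¬(b ∨ ¬a) → □¬(b ∨ ¬a)) ∧ (a → c), w0
2. ¬(□□¬(b ∨ ¬a) → □¬(b ∨ ¬a)), w0   [∧-rule on 1]
3. a → c, w0   [∧-rule on 1]
4. □□¬(b ∨ ¬a), w0   [¬→-rule on 2]
5. ¬□¬(b ∨ ¬a), w0   [¬→-rule on 2]
6. □¬(b ∨ ¬a), w0   [□-rule on 4 via w0Rw0]
7. ¬(b ∨ ¬a), w0   [□-rule on 6 via w0Rw0]
8. ¬b, w0   [¬∨-rule on 7]
9. a, w0   [¬∨-rule on 7]
10. c, w0   [→-rule on 3 (branches; this branch)]
11. b ∨ ¬a, w1   [¬□-rule on 5: fresh world w1, w0Rw1]
12. □¬(b ∨ ¬a), w1   [□-rule on 4 via w0Rw1]
13. ¬(b ∨ ¬a), w1   [□-rule on 6 via w0Rw1]
14. ¬b, w1   [¬∨-rule on 13]
15. a, w1   [¬∨-rule on 13]
16. ¬a, w1   [∨-rule on 11 (branches; this branch)]
Accessibility: w0Rw0, w0Rw1, w1Rw1
Branch closes: a and ¬a both at w1.
Every branch closes; the branch above is one of them.

Unsatisfiable (every branch closes)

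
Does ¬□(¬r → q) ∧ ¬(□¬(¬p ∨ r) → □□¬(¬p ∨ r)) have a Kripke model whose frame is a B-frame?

1. ¬□(¬r → q) ∧ ¬(□¬(¬p ∨ r) → □□¬(¬p ∨ r)), w0
2. ¬□(¬r → q), w0
3. ¬(□¬(¬p ∨ r) → □□¬(¬p ∨ r)), w0
4. □¬(¬p ∨ r), w0
5. ¬□□¬(¬p ∨ r), w0
6. ¬(¬p ∨ r), w0
7. p, w0
8. ¬r, w0
9. ¬(¬r → q), w1
10. ¬r, w1
11. ¬q, w1
12. ¬(¬p ∨ r), w1
13. p, w1
14. ¬□¬(¬p ∨ r), w2
15. ¬(¬p ∨ r), w2
16. p, w2
17. ¬r, w2
18. ¬p ∨ r, w3
19. r, w3
Accessibility: w0Rw0, w0Rw1, w0Rw2, w1Rw0, w1Rw1, w2Rw0, w2Rw2, w2Rw3, w3Rw2, w3Rw3

Satisfiable (open branch found)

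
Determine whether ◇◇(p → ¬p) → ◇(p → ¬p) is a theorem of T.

No, not valid

Tableau for the negation ¬(◇◇(p → ¬p) → ◇(p → ¬p)):
1. ¬(◇◇(p → ¬p) → ◇(p → ¬p)), w0
2. ◇◇(p → ¬p), w0
3. ¬◇(p → ¬p), w0
4. ¬(p → ¬p), w0
5. p, w0
6. ◇(p → ¬p), w1
7. ¬(p → ¬p), w1
8. p, w1
9. p → ¬p, w2
10. ¬p, w2
Accessibility: w0Rw0, w0Rw1, w1Rw1, w1Rw2, w2Rw2
The negation has an open branch (countermodel exists).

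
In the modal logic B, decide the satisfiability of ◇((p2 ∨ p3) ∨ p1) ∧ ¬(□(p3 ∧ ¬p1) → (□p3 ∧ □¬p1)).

Unsatisfiable

1. ◇((p2 ∨ p3) ∨ p1) ∧ ¬(□(p3 ∧ ¬p1) → (□p3 ∧ □¬p1)), w0
2. ◇((p2 ∨ p3) ∨ p1), w0
3. ¬(□(p3 ∧ ¬p1) → (□p3 ∧ □¬p1)), w0
4. □(p3 ∧ ¬p1), w0
5. ¬(□p3 ∧ □¬p1), w0
6. p3 ∧ ¬p1, w0
7. p3, w0
8. ¬p1, w0
9. ¬□¬p1, w0
10. (p2 ∨ p3) ∨ p1, w1
11. p3 ∧ ¬p1, w1
12. p3, w1
13. ¬p1, w1
14. p2 ∨ p3, w1
15. p1, w2
16. p3 ∧ ¬p1, w2
17. p3, w2
18. ¬p1, w2
Accessibility: w0Rw0, w0Rw1, w0Rw2, w1Rw0, w1Rw1, w2Rw0, w2Rw2
Branch closes: p1 and ¬p1 both at w2.
(One branch shown.) All branches close.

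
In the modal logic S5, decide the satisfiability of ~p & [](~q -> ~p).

Yes, satisfiable

1. ~p & [](~q -> ~p), u
2. ~p, u
3. [](~q -> ~p), u
4. ~q -> ~p, u
Accessibility: uRu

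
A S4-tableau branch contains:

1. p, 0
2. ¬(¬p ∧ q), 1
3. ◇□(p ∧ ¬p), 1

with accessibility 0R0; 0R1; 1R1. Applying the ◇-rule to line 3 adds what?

a fresh world 2 with 1R2, and □(p ∧ ¬p) at 2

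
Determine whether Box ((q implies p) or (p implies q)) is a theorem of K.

Tableau for the negation not Box ((q implies p) or (p implies q)):
1. not Box ((q implies p) or (p implies q)), w0
2. not ((q implies p) or (p implies q)), w1
3. not (q implies p), w1
4. not (p implies q), w1
5. q, w1
6. not p, w1
7. p, w1
8. not q, w1
Accessibility: w0Rw1
Branch closes: p and not p both at w1.
All branches of the negation close; one closing branch shown above.

Valid in K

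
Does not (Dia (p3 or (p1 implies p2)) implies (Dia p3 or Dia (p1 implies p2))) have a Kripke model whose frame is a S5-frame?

Unsatisfiable (every branch closes)

1. not (Dia (p3 or (p1 implies p2)) implies (Dia p3 or Dia (p1 implies p2))), 0
2. Dia (p3 or (p1 implies p2)), 0
3. not (Dia p3 or Dia (p1 implies p2)), 0
4. not Dia p3, 0
5. not Dia (p1 implies p2), 0
6. not p3, 0
7. not (p1 implies p2), 0
8. p1, 0
9. not p2, 0
10. p3 or (p1 implies p2), 1
11. not p3, 1
12. not (p1 implies p2), 1
13. p1, 1
14. not p2, 1
15. p1 implies p2, 1
16. p2, 1
Accessibility: 0R0, 0R1, 1R0, 1R1
Branch closes: p2 and not p2 both at 1.
Every branch closes; the branch above is one of them.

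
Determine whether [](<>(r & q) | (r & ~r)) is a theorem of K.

Tableau for the negation ~[](<>(r & q) | (r & ~r)):
1. ~[](<>(r & q) | (r & ~r)), w0
2. ~(<>(r & q) | (r & ~r)), w1
3. ~<>(r & q), w1
4. ~(r & ~r), w1
5. r, w1
Accessibility: w0Rw1
The negation has an open branch (countermodel exists).

Not valid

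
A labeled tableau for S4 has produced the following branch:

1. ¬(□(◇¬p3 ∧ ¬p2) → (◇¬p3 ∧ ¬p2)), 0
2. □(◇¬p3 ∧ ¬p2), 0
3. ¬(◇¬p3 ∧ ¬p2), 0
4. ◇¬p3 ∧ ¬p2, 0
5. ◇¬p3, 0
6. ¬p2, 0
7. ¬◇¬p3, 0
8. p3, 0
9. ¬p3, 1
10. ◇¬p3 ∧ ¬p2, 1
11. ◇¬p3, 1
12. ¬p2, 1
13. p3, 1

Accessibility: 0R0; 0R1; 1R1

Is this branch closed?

Yes, closed

Both p3 and ¬p3 appear at 1.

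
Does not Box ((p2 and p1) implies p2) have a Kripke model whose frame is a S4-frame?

1. not Box ((p2 and p1) implies p2), 0
2. not ((p2 and p1) implies p2), 1
3. p2 and p1, 1
4. not p2, 1
5. p2, 1
6. p1, 1
Accessibility: 0R0, 0R1, 1R1
Branch closes: p2 and not p2 both at 1.
(One branch shown.) All branches close.

Unsatisfiable (every branch closes)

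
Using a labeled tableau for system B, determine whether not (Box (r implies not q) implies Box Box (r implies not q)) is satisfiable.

1. not (Box (r implies not q) implies Box Box (r implies not q)), w0
2. Box (r implies not q), w0
3. not Box Box (r implies not q), w0
4. r implies not q, w0
5. not q, w0
6. not Box (r implies not q), w1
7. r implies not q, w1
8. not q, w1
9. not (r implies not q), w2
10. r, w2
11. q, w2
Accessibility: w0Rw0, w0Rw1, w1Rw0, w1Rw1, w1Rw2, w2Rw1, w2Rw2

Yes, satisfiable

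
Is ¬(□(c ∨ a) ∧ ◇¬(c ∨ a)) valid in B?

Valid in B

Tableau for the negation □(c ∨ a) ∧ ◇¬(c ∨ a):
1. □(c ∨ a) ∧ ◇¬(c ∨ a), w0
2. □(c ∨ a), w0
3. ◇¬(c ∨ a), w0
4. c ∨ a, w0
5. a, w0
6. ¬(c ∨ a), w1
7. ¬c, w1
8. ¬a, w1
9. c ∨ a, w1
10. a, w1
Accessibility: w0Rw0, w0Rw1, w1Rw0, w1Rw1
Branch closes: a and ¬a both at w1.
All branches of the negation close; one closing branch shown above.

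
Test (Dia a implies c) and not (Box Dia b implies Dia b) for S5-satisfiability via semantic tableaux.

No, unsatisfiable

1. (Dia a implies c) and not (Box Dia b implies Dia b), w0
2. Dia a implies c, w0
3. not (Box Dia b implies Dia b), w0
4. Box Dia b, w0
5. not Dia b, w0
6. Dia b, w0
7. not b, w0
8. not Dia a, w0
9. not a, w0
10. b, w1
11. Dia b, w1
12. not b, w1
Accessibility: w0Rw0, w0Rw1, w1Rw0, w1Rw1
Branch closes: b and not b both at w1.
(One branch shown.) All branches close.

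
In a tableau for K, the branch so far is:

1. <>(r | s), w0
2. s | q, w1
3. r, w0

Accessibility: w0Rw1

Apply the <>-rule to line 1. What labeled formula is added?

a fresh world w2 with w0Rw2, and r | s at w2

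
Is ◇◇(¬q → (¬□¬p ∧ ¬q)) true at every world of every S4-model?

Tableau for the negation ¬◇◇(¬q → (¬□¬p ∧ ¬q)):
1. ¬◇◇(¬q → (¬□¬p ∧ ¬q)), 0
2. ¬◇(¬q → (¬□¬p ∧ ¬q)), 0
3. ¬(¬q → (¬□¬p ∧ ¬q)), 0
4. ¬q, 0
5. ¬(¬□¬p ∧ ¬q), 0
6. □¬p, 0
7. ¬p, 0
Accessibility: 0R0
The negation has an open branch (countermodel exists).

No, not valid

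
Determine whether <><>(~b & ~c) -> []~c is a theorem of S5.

Tableau for the negation ~(<><>(~b & ~c) -> []~c):
1. ~(<><>(~b & ~c) -> []~c), w0
2. <><>(~b & ~c), w0   [~->-rule on 1]
3. ~[]~c, w0   [~->-rule on 1]
4. <>(~b & ~c), w1   [<>-rule on 2: fresh world w1, w0Rw1]
5. c, w2   [~[]-rule on 3: fresh world w2, w0Rw2]
6. ~b & ~c, w3   [<>-rule on 4: fresh world w3, w1Rw3]
7. ~b, w3   [&-rule on 6]
8. ~c, w3   [&-rule on 6]
Accessibility: w0Rw0, w0Rw1, w0Rw2, w0Rw3, w1Rw0, w1Rw1, w1Rw2, w1Rw3, w2Rw0, w2Rw1, w2Rw2, w2Rw3, w3Rw0, w3Rw1, w3Rw2, w3Rw3
The negation has an open branch (countermodel exists).

Not valid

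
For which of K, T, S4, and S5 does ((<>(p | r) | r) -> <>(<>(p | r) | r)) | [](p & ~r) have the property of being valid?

T, S4, S5

T-tableau for the negation ~(((<>(p | r) | r) -> <>(<>(p | r) | r)) | [](p & ~r)):
1. ~(((<>(p | r) | r) -> <>(<>(p | r) | r)) | [](p & ~r)), 0
2. ~((<>(p | r) | r) -> <>(<>(p | r) | r)), 0
3. ~[](p & ~r), 0
4. <>(p | r) | r, 0
5. ~<>(<>(p | r) | r), 0
6. ~(<>(p | r) | r), 0
7. ~<>(p | r), 0
8. ~r, 0
9. ~(p | r), 0
10. ~p, 0
11. <>(p | r), 0
12. ~(p & ~r), 1
13. ~(<>(p | r) | r), 1
14. ~<>(p | r), 1
15. ~r, 1
16. ~(p | r), 1
17. ~p, 1
18. p | r, 2
19. ~(<>(p | r) | r), 2
20. ~<>(p | r), 2
21. ~r, 2
22. ~(p | r), 2
23. ~p, 2
24. r, 2
Accessibility: 0R0, 0R1, 0R2, 1R1, 2R2
Branch closes: r and ~r both at 2.
Every branch closes (one shown): valid in T, hence also in S4, S5 (every theorem of T is a theorem of S4 and S5).
K-tableau for the negation ~(((<>(p | r) | r) -> <>(<>(p | r) | r)) | [](p & ~r)):
1. ~(((<>(p | r) | r) -> <>(<>(p | r) | r)) | [](p & ~r)), 0
2. ~((<>(p | r) | r) -> <>(<>(p | r) | r)), 0
3. ~[](p & ~r), 0
4. <>(p | r) | r, 0
5. ~<>(<>(p | r) | r), 0
6. r, 0
7. ~(p & ~r), 1
8. ~(<>(p | r) | r), 1
9. ~<>(p | r), 1
10. ~r, 1
11. ~p, 1
Accessibility: 0R1
Complete open branch: countermodel on a K-frame, so not valid in K.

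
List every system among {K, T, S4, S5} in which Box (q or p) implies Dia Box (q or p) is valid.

T, S4, S5

T-tableau for the negation not (Box (q or p) implies Dia Box (q or p)):
1. not (Box (q or p) implies Dia Box (q or p)), 0
2. Box (q or p), 0
3. not Dia Box (q or p), 0
4. q or p, 0
5. not Box (q or p), 0
6. p, 0
7. not (q or p), 1
8. not q, 1
9. not p, 1
10. q or p, 1
11. not Box (q or p), 1
12. p, 1
Accessibility: 0R0, 0R1, 1R1
Branch closes: p and not p both at 1.
Every branch closes (one shown): valid in T, hence also in S4, S5 (every theorem of T is a theorem of S4 and S5).
K-tableau for the negation not (Box (q or p) implies Dia Box (q or p)):
1. not (Box (q or p) implies Dia Box (q or p)), 0
2. Box (q or p), 0
3. not Dia Box (q or p), 0
Complete open branch: countermodel on a K-frame, so not valid in K.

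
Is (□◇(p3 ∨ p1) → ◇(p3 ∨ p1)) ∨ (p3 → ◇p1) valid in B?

Tableau for the negation ¬((□◇(p3 ∨ p1) → ◇(p3 ∨ p1)) ∨ (p3 → ◇p1)):
1. ¬((□◇(p3 ∨ p1) → ◇(p3 ∨ p1)) ∨ (p3 → ◇p1)), u
2. ¬(□◇(p3 ∨ p1) → ◇(p3 ∨ p1)), u   [¬∨-rule on 1]
3. ¬(p3 → ◇p1), u   [¬∨-rule on 1]
4. □◇(p3 ∨ p1), u   [¬→-rule on 2]
5. ¬◇(p3 ∨ p1), u   [¬→-rule on 2]
6. p3, u   [¬→-rule on 3]
7. ¬◇p1, u   [¬→-rule on 3]
8. ◇(p3 ∨ p1), u   [□-rule on 4 via uRu]
9. ¬(p3 ∨ p1), u   [¬◇-rule on 5 via uRu]
10. ¬p3, u   [¬∨-rule on 9]
11. ¬p1, u   [¬∨-rule on 9]
Accessibility: uRu
Branch closes: p3 and ¬p3 both at u.
All branches of the negation close; one closing branch shown above.

Valid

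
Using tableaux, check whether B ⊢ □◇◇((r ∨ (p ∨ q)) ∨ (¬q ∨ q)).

Yes, valid

Tableau for the negation ¬□◇◇((r ∨ (p ∨ q)) ∨ (¬q ∨ q)):
1. ¬□◇◇((r ∨ (p ∨ q)) ∨ (¬q ∨ q)), u
2. ¬◇◇((r ∨ (p ∨ q)) ∨ (¬q ∨ q)), v
3. ¬◇((r ∨ (p ∨ q)) ∨ (¬q ∨ q)), u
4. ¬◇((r ∨ (p ∨ q)) ∨ (¬q ∨ q)), v
5. ¬((r ∨ (p ∨ q)) ∨ (¬q ∨ q)), u
6. ¬(r ∨ (p ∨ q)), u
7. ¬(¬q ∨ q), u
8. ¬r, u
9. ¬(p ∨ q), u
10. q, u
11. ¬q, u
Accessibility: uRu, uRv, vRu, vRv
Branch closes: q and ¬q both at u.
All branches of the negation close; one closing branch shown above.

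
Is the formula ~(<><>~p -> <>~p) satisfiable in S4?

1. ~(<><>~p -> <>~p), u
2. <><>~p, u
3. ~<>~p, u
4. p, u
5. <>~p, v
6. p, v
7. ~p, w
8. p, w
Accessibility: uRu, uRv, uRw, vRv, vRw, wRw
Branch closes: p and ~p both at w.
Every branch closes; the branch above is one of them.

Unsatisfiable (every branch closes)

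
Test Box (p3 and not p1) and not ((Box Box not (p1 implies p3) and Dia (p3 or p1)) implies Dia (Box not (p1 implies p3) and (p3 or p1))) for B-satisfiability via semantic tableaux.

1. Box (p3 and not p1) and not ((Box Box not (p1 implies p3) and Dia (p3 or p1)) implies Dia (Box not (p1 implies p3) and (p3 or p1))), u
2. Box (p3 and not p1), u
3. not ((Box Box not (p1 implies p3) and Dia (p3 or p1)) implies Dia (Box not (p1 implies p3) and (p3 or p1))), u
4. Box Box not (p1 implies p3) and Dia (p3 or p1), u
5. not Dia (Box not (p1 implies p3) and (p3 or p1)), u
6. Box Box not (p1 implies p3), u
7. Dia (p3 or p1), u
8. p3 and not p1, u
9. p3, u
10. not p1, u
11. not (Box not (p1 implies p3) and (p3 or p1)), u
12. Box not (p1 implies p3), u
13. not (p1 implies p3), u
14. p1, u
15. not p3, u
Accessibility: uRu
Branch closes: p1 and not p1 both at u.
All branches of the tableau close; one closing branch shown above.

Unsatisfiable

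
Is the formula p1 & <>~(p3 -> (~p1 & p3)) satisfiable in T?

1. p1 & <>~(p3 -> (~p1 & p3)), u
2. p1, u   [&-rule on 1]
3. <>~(p3 -> (~p1 & p3)), u   [&-rule on 1]
4. ~(p3 -> (~p1 & p3)), v   [<>-rule on 3: fresh world v, uRv]
5. p3, v   [~->-rule on 4]
6. ~(~p1 & p3), v   [~->-rule on 4]
7. p1, v   [~&-rule on 6 (branches; this branch)]
Accessibility: uRu, uRv, vRv

Satisfiable (open branch found)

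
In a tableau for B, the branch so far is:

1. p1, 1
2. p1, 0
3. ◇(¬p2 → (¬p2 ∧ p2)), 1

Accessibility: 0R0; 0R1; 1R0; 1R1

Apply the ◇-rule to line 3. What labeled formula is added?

a fresh world 2 with 1R2, and ¬p2 → (¬p2 ∧ p2) at 2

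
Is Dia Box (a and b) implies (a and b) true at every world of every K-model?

Tableau for the negation not (Dia Box (a and b) implies (a and b)):
1. not (Dia Box (a and b) implies (a and b)), 0
2. Dia Box (a and b), 0   [neg-implies-rule on 1]
3. not (a and b), 0   [neg-implies-rule on 1]
4. not b, 0   [neg-and-rule on 3 (branches; this branch)]
5. Box (a and b), 1   [Dia-rule on 2: fresh world 1, 0R1]
Accessibility: 0R1
The negation has an open branch (countermodel exists).

Invalid (countermodel exists)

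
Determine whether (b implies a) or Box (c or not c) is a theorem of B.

Tableau for the negation not ((b implies a) or Box (c or not c)):
1. not ((b implies a) or Box (c or not c)), w0
2. not (b implies a), w0   [neg-or-rule on 1]
3. not Box (c or not c), w0   [neg-or-rule on 1]
4. b, w0   [neg-implies-rule on 2]
5. not a, w0   [neg-implies-rule on 2]
6. not (c or not c), w1   [neg-Box-rule on 3: fresh world w1, w0Rw1]
7. not c, w1   [neg-or-rule on 6]
8. c, w1   [neg-or-rule on 6]
Accessibility: w0Rw0, w0Rw1, w1Rw0, w1Rw1
Branch closes: c and not c both at w1.
All branches of the negation close; one closing branch shown above.

Yes, valid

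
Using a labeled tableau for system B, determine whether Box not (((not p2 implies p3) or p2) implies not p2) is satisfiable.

1. Box not (((not p2 implies p3) or p2) implies not p2), w0
2. not (((not p2 implies p3) or p2) implies not p2), w0   [Box-rule on 1 via w0Rw0]
3. (not p2 implies p3) or p2, w0   [neg-implies-rule on 2]
4. p2, w0   [neg-implies-rule on 2]
Accessibility: w0Rw0

Satisfiable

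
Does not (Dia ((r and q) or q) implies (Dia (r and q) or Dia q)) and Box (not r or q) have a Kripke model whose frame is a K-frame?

1. not (Dia ((r and q) or q) implies (Dia (r and q) or Dia q)) and Box (not r or q), w0
2. not (Dia ((r and q) or q) implies (Dia (r and q) or Dia q)), w0
3. Box (not r or q), w0
4. Dia ((r and q) or q), w0
5. not (Dia (r and q) or Dia q), w0
6. not Dia (r and q), w0
7. not Dia q, w0
8. (r and q) or q, w1
9. not r or q, w1
10. not (r and q), w1
11. not q, w1
12. r and q, w1
13. r, w1
14. q, w1
Accessibility: w0Rw1
Branch closes: q and not q both at w1.
Every branch closes; the branch above is one of them.

No, unsatisfiable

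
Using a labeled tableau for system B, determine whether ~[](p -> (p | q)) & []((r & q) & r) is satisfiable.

1. ~[](p -> (p | q)) & []((r & q) & r), w0
2. ~[](p -> (p | q)), w0   [&-rule on 1]
3. []((r & q) & r), w0   [&-rule on 1]
4. (r & q) & r, w0   [[]-rule on 3 via w0Rw0]
5. r & q, w0   [&-rule on 4]
6. r, w0   [&-rule on 4]
7. q, w0   [&-rule on 5]
8. ~(p -> (p | q)), w1   [~[]-rule on 2: fresh world w1, w0Rw1]
9. p, w1   [~->-rule on 8]
10. ~(p | q), w1   [~->-rule on 8]
11. ~p, w1   [~|-rule on 10]
12. ~q, w1   [~|-rule on 10]
Accessibility: w0Rw0, w0Rw1, w1Rw0, w1Rw1
Branch closes: p and ~p both at w1.
All branches of the tableau close; one closing branch shown above.

Unsatisfiable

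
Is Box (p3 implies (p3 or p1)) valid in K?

Tableau for the negation not Box (p3 implies (p3 or p1)):
1. not Box (p3 implies (p3 or p1)), 0
2. not (p3 implies (p3 or p1)), 1
3. p3, 1
4. not (p3 or p1), 1
5. not p3, 1
6. not p1, 1
Accessibility: 0R1
Branch closes: p3 and not p3 both at 1.
Every branch of the negation's tableau closes; the branch above is one of them.

Valid in K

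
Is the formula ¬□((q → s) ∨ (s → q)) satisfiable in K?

1. ¬□((q → s) ∨ (s → q)), u
2. ¬((q → s) ∨ (s → q)), v
3. ¬(q → s), v
4. ¬(s → q), v
5. q, v
6. ¬s, v
7. s, v
8. ¬q, v
Accessibility: uRv
Branch closes: s and ¬s both at v.
All branches of the tableau close; one closing branch shown above.

Unsatisfiable (every branch closes)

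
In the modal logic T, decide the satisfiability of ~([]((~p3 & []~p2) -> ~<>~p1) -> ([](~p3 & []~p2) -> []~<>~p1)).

Unsatisfiable (every branch closes)

1. ~([]((~p3 & []~p2) -> ~<>~p1) -> ([](~p3 & []~p2) -> []~<>~p1)), u
2. []((~p3 & []~p2) -> ~<>~p1), u   [~->-rule on 1]
3. ~([](~p3 & []~p2) -> []~<>~p1), u   [~->-rule on 1]
4. [](~p3 & []~p2), u   [~->-rule on 3]
5. ~[]~<>~p1, u   [~->-rule on 3]
6. (~p3 & []~p2) -> ~<>~p1, u   [[]-rule on 2 via uRu]
7. ~p3 & []~p2, u   [[]-rule on 4 via uRu]
8. ~p3, u   [&-rule on 7]
9. []~p2, u   [&-rule on 7]
10. ~p2, u   [[]-rule on 9 via uRu]
11. ~<>~p1, u   [->-rule on 6 (branches; this branch)]
12. p1, u   [~<>-rule on 11 via uRu]
13. <>~p1, v   [~[]-rule on 5: fresh world v, uRv]
14. (~p3 & []~p2) -> ~<>~p1, v   [[]-rule on 2 via uRv]
15. ~p3 & []~p2, v   [[]-rule on 4 via uRv]
16. ~p3, v   [&-rule on 15]
17. []~p2, v   [&-rule on 15]
18. ~p2, v   [[]-rule on 9 via uRv]
19. p1, v   [~<>-rule on 11 via uRv]
20. ~(~p3 & []~p2), v   [->-rule on 14 (branches; this branch)]
21. ~[]~p2, v   [~&-rule on 20 (branches; this branch)]
22. ~p1, w   [<>-rule on 13: fresh world w, vRw]
23. ~p2, w   [[]-rule on 17 via vRw]
24. p2, x   [~[]-rule on 21: fresh world x, vRx]
25. ~p2, x   [[]-rule on 17 via vRx]
Accessibility: uRu, uRv, vRv, vRw, vRx, wRw, xRx
Branch closes: p2 and ~p2 both at x.
Every branch closes; the branch above is one of them.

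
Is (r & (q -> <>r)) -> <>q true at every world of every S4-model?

No, not valid

Tableau for the negation ~((r & (q -> <>r)) -> <>q):
1. ~((r & (q -> <>r)) -> <>q), u
2. r & (q -> <>r), u
3. ~<>q, u
4. r, u
5. q -> <>r, u
6. ~q, u
7. <>r, u
8. r, v
9. ~q, v
Accessibility: uRu, uRv, vRv
The negation has an open branch (countermodel exists).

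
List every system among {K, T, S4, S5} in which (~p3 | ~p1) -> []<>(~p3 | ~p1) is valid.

S4-tableau for the negation ~((~p3 | ~p1) -> []<>(~p3 | ~p1)):
1. ~((~p3 | ~p1) -> []<>(~p3 | ~p1)), 0
2. ~p3 | ~p1, 0
3. ~[]<>(~p3 | ~p1), 0
4. ~p1, 0
5. ~<>(~p3 | ~p1), 1
6. ~(~p3 | ~p1), 1
7. p3, 1
8. p1, 1
Accessibility: 0R0, 0R1, 1R1
Complete open branch: countermodel on an S4-frame, so not valid in S4, nor in K, T (the same frame is also a K-frame and a T-frame).
S5-tableau for the negation ~((~p3 | ~p1) -> []<>(~p3 | ~p1)):
1. ~((~p3 | ~p1) -> []<>(~p3 | ~p1)), 0
2. ~p3 | ~p1, 0
3. ~[]<>(~p3 | ~p1), 0
4. ~p1, 0
5. ~<>(~p3 | ~p1), 1
6. ~(~p3 | ~p1), 0
7. p3, 0
8. p1, 0
Accessibility: 0R0, 0R1, 1R0, 1R1
Branch closes: p1 and ~p1 both at 0.
Every branch closes (one shown): valid in S5.

S5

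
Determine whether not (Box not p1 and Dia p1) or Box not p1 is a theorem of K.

Tableau for the negation not (not (Box not p1 and Dia p1) or Box not p1):
1. not (not (Box not p1 and Dia p1) or Box not p1), 0
2. Box not p1 and Dia p1, 0
3. not Box not p1, 0
4. Box not p1, 0
5. Dia p1, 0
6. p1, 1
7. not p1, 1
Accessibility: 0R1
Branch closes: p1 and not p1 both at 1.
All branches of the negation close; one closing branch shown above.

Valid in K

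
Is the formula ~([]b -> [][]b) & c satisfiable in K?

1. ~([]b -> [][]b) & c, w0
2. ~([]b -> [][]b), w0
3. c, w0
4. []b, w0
5. ~[][]b, w0
6. ~[]b, w1
7. b, w1
8. ~b, w2
Accessibility: w0Rw1, w1Rw2

Satisfiable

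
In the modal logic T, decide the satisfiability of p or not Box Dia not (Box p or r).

1. p or not Box Dia not (Box p or r), 0
2. not Box Dia not (Box p or r), 0   [or-rule on 1 (branches; this branch)]
3. not Dia not (Box p or r), 1   [neg-Box-rule on 2: fresh world 1, 0R1]
4. Box p or r, 1   [neg-Dia-rule on 3 via 1R1]
5. r, 1   [or-rule on 4 (branches; this branch)]
Accessibility: 0R0, 0R1, 1R1

Satisfiable (open branch found)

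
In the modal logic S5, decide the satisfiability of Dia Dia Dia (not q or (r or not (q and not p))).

1. Dia Dia Dia (not q or (r or not (q and not p))), w0
2. Dia Dia (not q or (r or not (q and not p))), w1   [Dia-rule on 1: fresh world w1, w0Rw1]
3. Dia (not q or (r or not (q and not p))), w2   [Dia-rule on 2: fresh world w2, w1Rw2]
4. not q or (r or not (q and not p)), w3   [Dia-rule on 3: fresh world w3, w2Rw3]
5. r or not (q and not p), w3   [or-rule on 4 (branches; this branch)]
6. not (q and not p), w3   [or-rule on 5 (branches; this branch)]
7. p, w3   [neg-and-rule on 6 (branches; this branch)]
Accessibility: w0Rw0, w0Rw1, w0Rw2, w0Rw3, w1Rw0, w1Rw1, w1Rw2, w1Rw3, w2Rw0, w2Rw1, w2Rw2, w2Rw3, w3Rw0, w3Rw1, w3Rw2, w3Rw3

Yes, satisfiable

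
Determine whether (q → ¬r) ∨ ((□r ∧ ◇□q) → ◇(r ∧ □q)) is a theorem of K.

Tableau for the negation ¬((q → ¬r) ∨ ((□r ∧ ◇□q) → ◇(r ∧ □q))):
1. ¬((q → ¬r) ∨ ((□r ∧ ◇□q) → ◇(r ∧ □q))), u
2. ¬(q → ¬r), u
3. ¬((□r ∧ ◇□q) → ◇(r ∧ □q)), u
4. q, u
5. r, u
6. □r ∧ ◇□q, u
7. ¬◇(r ∧ □q), u
8. □r, u
9. ◇□q, u
10. □q, v
11. ¬(r ∧ □q), v
12. r, v
13. ¬□q, v
14. ¬q, w
15. q, w
Accessibility: uRv, vRw
Branch closes: q and ¬q both at w.
Every branch of the negation's tableau closes; the branch above is one of them.

Yes, valid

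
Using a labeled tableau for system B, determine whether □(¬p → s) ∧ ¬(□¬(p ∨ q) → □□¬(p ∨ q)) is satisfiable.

1. □(¬p → s) ∧ ¬(□¬(p ∨ q) → □□¬(p ∨ q)), 0
2. □(¬p → s), 0   [∧-rule on 1]
3. ¬(□¬(p ∨ q) → □□¬(p ∨ q)), 0   [∧-rule on 1]
4. □¬(p ∨ q), 0   [¬→-rule on 3]
5. ¬□□¬(p ∨ q), 0   [¬→-rule on 3]
6. ¬p → s, 0   [□-rule on 2 via 0R0]
7. ¬(p ∨ q), 0   [□-rule on 4 via 0R0]
8. ¬p, 0   [¬∨-rule on 7]
9. ¬q, 0   [¬∨-rule on 7]
10. s, 0   [→-rule on 6 (branches; this branch)]
11. ¬□¬(p ∨ q), 1   [¬□-rule on 5: fresh world 1, 0R1]
12. ¬p → s, 1   [□-rule on 2 via 0R1]
13. ¬(p ∨ q), 1   [□-rule on 4 via 0R1]
14. ¬p, 1   [¬∨-rule on 13]
15. ¬q, 1   [¬∨-rule on 13]
16. s, 1   [→-rule on 12 (branches; this branch)]
17. p ∨ q, 2   [¬□-rule on 11: fresh world 2, 1R2]
18. q, 2   [∨-rule on 17 (branches; this branch)]
Accessibility: 0R0, 0R1, 1R0, 1R1, 1R2, 2R1, 2R2

Satisfiable (open branch found)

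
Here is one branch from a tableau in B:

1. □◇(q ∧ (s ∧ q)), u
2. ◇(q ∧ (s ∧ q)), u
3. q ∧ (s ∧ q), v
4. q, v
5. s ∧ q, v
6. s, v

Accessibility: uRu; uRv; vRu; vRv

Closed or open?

No atom appears with both signs at the same world.

Open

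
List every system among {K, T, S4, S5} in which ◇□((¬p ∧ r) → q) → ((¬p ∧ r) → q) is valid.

S4-tableau for the negation ¬(◇□((¬p ∧ r) → q) → ((¬p ∧ r) → q)):
1. ¬(◇□((¬p ∧ r) → q) → ((¬p ∧ r) → q)), 0
2. ◇□((¬p ∧ r) → q), 0   [¬→-rule on 1]
3. ¬((¬p ∧ r) → q), 0   [¬→-rule on 1]
4. ¬p ∧ r, 0   [¬→-rule on 3]
5. ¬q, 0   [¬→-rule on 3]
6. ¬p, 0   [∧-rule on 4]
7. r, 0   [∧-rule on 4]
8. □((¬p ∧ r) → q), 1   [◇-rule on 2: fresh world 1, 0R1]
9. (¬p ∧ r) → q, 1   [□-rule on 8 via 1R1]
10. q, 1   [→-rule on 9 (branches; this branch)]
Accessibility: 0R0, 0R1, 1R1
Complete open branch: countermodel on an S4-frame, so not valid in S4, nor in K, T (the same frame is also a K-frame and a T-frame).
S5-tableau for the negation ¬(◇□((¬p ∧ r) → q) → ((¬p ∧ r) → q)):
1. ¬(◇□((¬p ∧ r) → q) → ((¬p ∧ r) → q)), 0
2. ◇□((¬p ∧ r) → q), 0   [¬→-rule on 1]
3. ¬((¬p ∧ r) → q), 0   [¬→-rule on 1]
4. ¬p ∧ r, 0   [¬→-rule on 3]
5. ¬q, 0   [¬→-rule on 3]
6. ¬p, 0   [∧-rule on 4]
7. r, 0   [∧-rule on 4]
8. □((¬p ∧ r) → q), 1   [◇-rule on 2: fresh world 1, 0R1]
9. (¬p ∧ r) → q, 0   [□-rule on 8 via 1R0]
10. (¬p ∧ r) → q, 1   [□-rule on 8 via 1R1]
11. ¬(¬p ∧ r), 0   [→-rule on 9 (branches; this branch)]
12. q, 1   [→-rule on 10 (branches; this branch)]
13. ¬r, 0   [¬∧-rule on 11 (branches; this branch)]
Accessibility: 0R0, 0R1, 1R0, 1R1
Branch closes: r and ¬r both at 0.
Every branch closes (one shown): valid in S5.

S5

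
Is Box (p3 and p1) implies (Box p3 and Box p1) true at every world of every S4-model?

Valid in S4

Tableau for the negation not (Box (p3 and p1) implies (Box p3 and Box p1)):
1. not (Box (p3 and p1) implies (Box p3 and Box p1)), w0
2. Box (p3 and p1), w0   [neg-implies-rule on 1]
3. not (Box p3 and Box p1), w0   [neg-implies-rule on 1]
4. p3 and p1, w0   [Box-rule on 2 via w0Rw0]
5. p3, w0   [and-rule on 4]
6. p1, w0   [and-rule on 4]
7. not Box p1, w0   [neg-and-rule on 3 (branches; this branch)]
8. not p1, w1   [neg-Box-rule on 7: fresh world w1, w0Rw1]
9. p3 and p1, w1   [Box-rule on 2 via w0Rw1]
10. p3, w1   [and-rule on 9]
11. p1, w1   [and-rule on 9]
Accessibility: w0Rw0, w0Rw1, w1Rw1
Branch closes: p1 and not p1 both at w1.
Every branch of the negation's tableau closes; the branch above is one of them.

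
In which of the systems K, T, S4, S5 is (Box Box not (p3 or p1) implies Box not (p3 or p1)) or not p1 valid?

T, S4, S5

T-tableau for the negation not ((Box Box not (p3 or p1) implies Box not (p3 or p1)) or not p1):
1. not ((Box Box not (p3 or p1) implies Box not (p3 or p1)) or not p1), 0
2. not (Box Box not (p3 or p1) implies Box not (p3 or p1)), 0
3. p1, 0
4. Box Box not (p3 or p1), 0
5. not Box not (p3 or p1), 0
6. Box not (p3 or p1), 0
7. not (p3 or p1), 0
8. not p3, 0
9. not p1, 0
Accessibility: 0R0
Branch closes: p1 and not p1 both at 0.
Every branch closes (one shown): valid in T, hence also in S4, S5 (every theorem of T is a theorem of S4 and S5).
K-tableau for the negation not ((Box Box not (p3 or p1) implies Box not (p3 or p1)) or not p1):
1. not ((Box Box not (p3 or p1) implies Box not (p3 or p1)) or not p1), 0
2. not (Box Box not (p3 or p1) implies Box not (p3 or p1)), 0
3. p1, 0
4. Box Box not (p3 or p1), 0
5. not Box not (p3 or p1), 0
6. p3 or p1, 1
7. Box not (p3 or p1), 1
8. p1, 1
Accessibility: 0R1
Complete open branch: countermodel on a K-frame, so not valid in K.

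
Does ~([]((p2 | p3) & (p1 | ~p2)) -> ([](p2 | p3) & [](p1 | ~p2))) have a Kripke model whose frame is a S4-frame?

Unsatisfiable

1. ~([]((p2 | p3) & (p1 | ~p2)) -> ([](p2 | p3) & [](p1 | ~p2))), u
2. []((p2 | p3) & (p1 | ~p2)), u
3. ~([](p2 | p3) & [](p1 | ~p2)), u
4. (p2 | p3) & (p1 | ~p2), u
5. p2 | p3, u
6. p1 | ~p2, u
7. ~[](p1 | ~p2), u
8. p3, u
9. ~p2, u
10. ~(p1 | ~p2), v
11. ~p1, v
12. p2, v
13. (p2 | p3) & (p1 | ~p2), v
14. p2 | p3, v
15. p1 | ~p2, v
16. p3, v
17. ~p2, v
Accessibility: uRu, uRv, vRv
Branch closes: p2 and ~p2 both at v.
(One branch shown.) All branches close.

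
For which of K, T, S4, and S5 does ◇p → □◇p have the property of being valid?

S5-tableau for the negation ¬(◇p → □◇p):
1. ¬(◇p → □◇p), u
2. ◇p, u   [¬→-rule on 1]
3. ¬□◇p, u   [¬→-rule on 1]
4. p, v   [◇-rule on 2: fresh world v, uRv]
5. ¬◇p, w   [¬□-rule on 3: fresh world w, uRw]
6. ¬p, u   [¬◇-rule on 5 via wRu]
7. ¬p, v   [¬◇-rule on 5 via wRv]
Accessibility: uRu, uRv, uRw, vRu, vRv, vRw, wRu, wRv, wRw
Branch closes: p and ¬p both at v.
Every branch closes (one shown): valid in S5.
S4-tableau for the negation ¬(◇p → □◇p):
1. ¬(◇p → □◇p), u
2. ◇p, u   [¬→-rule on 1]
3. ¬□◇p, u   [¬→-rule on 1]
4. p, v   [◇-rule on 2: fresh world v, uRv]
5. ¬◇p, w   [¬□-rule on 3: fresh world w, uRw]
6. ¬p, w   [¬◇-rule on 5 via wRw]
Accessibility: uRu, uRv, uRw, vRv, wRw
Complete open branch: countermodel on an S4-frame, so not valid in S4, nor in K, T (the same frame is also a K-frame and a T-frame).

S5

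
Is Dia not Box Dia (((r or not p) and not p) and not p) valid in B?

No, not valid

Tableau for the negation not Dia not Box Dia (((r or not p) and not p) and not p):
1. not Dia not Box Dia (((r or not p) and not p) and not p), 0
2. Box Dia (((r or not p) and not p) and not p), 0
3. Dia (((r or not p) and not p) and not p), 0
4. ((r or not p) and not p) and not p, 1
5. (r or not p) and not p, 1
6. not p, 1
7. r or not p, 1
8. Box Dia (((r or not p) and not p) and not p), 1
9. Dia (((r or not p) and not p) and not p), 1
10. ((r or not p) and not p) and not p, 2
11. (r or not p) and not p, 2
12. not p, 2
13. r or not p, 2
14. Dia (((r or not p) and not p) and not p), 2
15. ((r or not p) and not p) and not p, 3
16. (r or not p) and not p, 3
17. not p, 3
18. r or not p, 3
Accessibility: 0R0, 0R1, 1R0, 1R1, 1R2, 2R1, 2R2, 2R3, 3R2, 3R3
The negation has an open branch (countermodel exists).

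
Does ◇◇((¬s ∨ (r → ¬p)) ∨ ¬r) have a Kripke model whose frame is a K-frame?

1. ◇◇((¬s ∨ (r → ¬p)) ∨ ¬r), w0
2. ◇((¬s ∨ (r → ¬p)) ∨ ¬r), w1   [◇-rule on 1: fresh world w1, w0Rw1]
3. (¬s ∨ (r → ¬p)) ∨ ¬r, w2   [◇-rule on 2: fresh world w2, w1Rw2]
4. ¬r, w2   [∨-rule on 3 (branches; this branch)]
Accessibility: w0Rw1, w1Rw2

Yes, satisfiable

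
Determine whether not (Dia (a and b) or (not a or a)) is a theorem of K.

Tableau for the negation Dia (a and b) or (not a or a):
1. Dia (a and b) or (not a or a), u
2. not a or a, u   [or-rule on 1 (branches; this branch)]
3. a, u   [or-rule on 2 (branches; this branch)]
The negation has an open branch (countermodel exists).

Not valid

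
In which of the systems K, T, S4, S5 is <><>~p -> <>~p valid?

S4, S5

T-tableau for the negation ~(<><>~p -> <>~p):
1. ~(<><>~p -> <>~p), u
2. <><>~p, u   [~->-rule on 1]
3. ~<>~p, u   [~->-rule on 1]
4. p, u   [~<>-rule on 3 via uRu]
5. <>~p, v   [<>-rule on 2: fresh world v, uRv]
6. p, v   [~<>-rule on 3 via uRv]
7. ~p, w   [<>-rule on 5: fresh world w, vRw]
Accessibility: uRu, uRv, vRv, vRw, wRw
Complete open branch: countermodel on a T-frame, so not valid in T, nor in K (the same frame is also a K-frame).
S4-tableau for the negation ~(<><>~p -> <>~p):
1. ~(<><>~p -> <>~p), u
2. <><>~p, u   [~->-rule on 1]
3. ~<>~p, u   [~->-rule on 1]
4. p, u   [~<>-rule on 3 via uRu]
5. <>~p, v   [<>-rule on 2: fresh world v, uRv]
6. p, v   [~<>-rule on 3 via uRv]
7. ~p, w   [<>-rule on 5: fresh world w, vRw]
8. p, w   [~<>-rule on 3 via uRw]
Accessibility: uRu, uRv, uRw, vRv, vRw, wRw
Branch closes: p and ~p both at w.
Every branch closes (one shown): valid in S4, hence also in S5 (every theorem of S4 is a theorem of S5).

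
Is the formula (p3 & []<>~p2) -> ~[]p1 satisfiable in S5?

Yes, satisfiable

1. (p3 & []<>~p2) -> ~[]p1, 0
2. ~[]p1, 0
3. ~p1, 1
Accessibility: 0R0, 0R1, 1R0, 1R1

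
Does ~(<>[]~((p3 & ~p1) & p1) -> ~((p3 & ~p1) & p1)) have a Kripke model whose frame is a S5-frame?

No, unsatisfiable

1. ~(<>[]~((p3 & ~p1) & p1) -> ~((p3 & ~p1) & p1)), u
2. <>[]~((p3 & ~p1) & p1), u
3. (p3 & ~p1) & p1, u
4. p3 & ~p1, u
5. p1, u
6. p3, u
7. ~p1, u
Accessibility: uRu
Branch closes: p1 and ~p1 both at u.
All branches of the tableau close; one closing branch shown above.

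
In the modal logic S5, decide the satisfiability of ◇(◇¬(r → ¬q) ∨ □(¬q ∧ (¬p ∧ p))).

1. ◇(◇¬(r → ¬q) ∨ □(¬q ∧ (¬p ∧ p))), u
2. ◇¬(r → ¬q) ∨ □(¬q ∧ (¬p ∧ p)), v
3. ◇¬(r → ¬q), v
4. ¬(r → ¬q), w
5. r, w
6. q, w
Accessibility: uRu, uRv, uRw, vRu, vRv, vRw, wRu, wRv, wRw

Yes, satisfiable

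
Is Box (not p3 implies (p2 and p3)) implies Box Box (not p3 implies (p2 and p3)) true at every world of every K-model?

Tableau for the negation not (Box (not p3 implies (p2 and p3)) implies Box Box (not p3 implies (p2 and p3))):
1. not (Box (not p3 implies (p2 and p3)) implies Box Box (not p3 implies (p2 and p3))), u
2. Box (not p3 implies (p2 and p3)), u
3. not Box Box (not p3 implies (p2 and p3)), u
4. not Box (not p3 implies (p2 and p3)), v
5. not p3 implies (p2 and p3), v
6. p2 and p3, v
7. p2, v
8. p3, v
9. not (not p3 implies (p2 and p3)), w
10. not p3, w
11. not (p2 and p3), w
Accessibility: uRv, vRw
The negation has an open branch (countermodel exists).

Not valid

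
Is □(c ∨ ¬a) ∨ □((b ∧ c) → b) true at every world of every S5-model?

Tableau for the negation ¬(□(c ∨ ¬a) ∨ □((b ∧ c) → b)):
1. ¬(□(c ∨ ¬a) ∨ □((b ∧ c) → b)), w0
2. ¬□(c ∨ ¬a), w0
3. ¬□((b ∧ c) → b), w0
4. ¬(c ∨ ¬a), w1
5. ¬c, w1
6. a, w1
7. ¬((b ∧ c) → b), w2
8. b ∧ c, w2
9. ¬b, w2
10. b, w2
11. c, w2
Accessibility: w0Rw0, w0Rw1, w0Rw2, w1Rw0, w1Rw1, w1Rw2, w2Rw0, w2Rw1, w2Rw2
Branch closes: b and ¬b both at w2.
Every branch of the negation's tableau closes; the branch above is one of them.

Yes, valid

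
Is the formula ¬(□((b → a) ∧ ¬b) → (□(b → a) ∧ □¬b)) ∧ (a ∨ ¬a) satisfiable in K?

1. ¬(□((b → a) ∧ ¬b) → (□(b → a) ∧ □¬b)) ∧ (a ∨ ¬a), u
2. ¬(□((b → a) ∧ ¬b) → (□(b → a) ∧ □¬b)), u   [∧-rule on 1]
3. a ∨ ¬a, u   [∧-rule on 1]
4. □((b → a) ∧ ¬b), u   [¬→-rule on 2]
5. ¬(□(b → a) ∧ □¬b), u   [¬→-rule on 2]
6. ¬a, u   [∨-rule on 3 (branches; this branch)]
7. ¬□(b → a), u   [¬∧-rule on 5 (branches; this branch)]
8. ¬(b → a), v   [¬□-rule on 7: fresh world v, uRv]
9. b, v   [¬→-rule on 8]
10. ¬a, v   [¬→-rule on 8]
11. (b → a) ∧ ¬b, v   [□-rule on 4 via uRv]
12. b → a, v   [∧-rule on 11]
13. ¬b, v   [∧-rule on 11]
Accessibility: uRv
Branch closes: b and ¬b both at v.
(One branch shown.) All branches close.

Unsatisfiable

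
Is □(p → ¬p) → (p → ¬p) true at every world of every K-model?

Tableau for the negation ¬(□(p → ¬p) → (p → ¬p)):
1. ¬(□(p → ¬p) → (p → ¬p)), u
2. □(p → ¬p), u
3. ¬(p → ¬p), u
4. p, u
The negation has an open branch (countermodel exists).

Invalid (countermodel exists)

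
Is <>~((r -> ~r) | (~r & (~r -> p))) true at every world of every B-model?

Not valid

Tableau for the negation ~<>~((r -> ~r) | (~r & (~r -> p))):
1. ~<>~((r -> ~r) | (~r & (~r -> p))), 0
2. (r -> ~r) | (~r & (~r -> p)), 0   [~<>-rule on 1 via 0R0]
3. ~r & (~r -> p), 0   [|-rule on 2 (branches; this branch)]
4. ~r, 0   [&-rule on 3]
5. ~r -> p, 0   [&-rule on 3]
6. p, 0   [->-rule on 5 (branches; this branch)]
Accessibility: 0R0
The negation has an open branch (countermodel exists).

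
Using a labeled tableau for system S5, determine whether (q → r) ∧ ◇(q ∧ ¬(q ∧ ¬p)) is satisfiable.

Yes, satisfiable

1. (q → r) ∧ ◇(q ∧ ¬(q ∧ ¬p)), w0
2. q → r, w0
3. ◇(q ∧ ¬(q ∧ ¬p)), w0
4. r, w0
5. q ∧ ¬(q ∧ ¬p), w1
6. q, w1
7. ¬(q ∧ ¬p), w1
8. p, w1
Accessibility: w0Rw0, w0Rw1, w1Rw0, w1Rw1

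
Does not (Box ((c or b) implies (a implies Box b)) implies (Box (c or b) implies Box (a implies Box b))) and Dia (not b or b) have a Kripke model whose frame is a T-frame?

Unsatisfiable (every branch closes)

1. not (Box ((c or b) implies (a implies Box b)) implies (Box (c or b) implies Box (a implies Box b))) and Dia (not b or b), 0
2. not (Box ((c or b) implies (a implies Box b)) implies (Box (c or b) implies Box (a implies Box b))), 0
3. Dia (not b or b), 0
4. Box ((c or b) implies (a implies Box b)), 0
5. not (Box (c or b) implies Box (a implies Box b)), 0
6. Box (c or b), 0
7. not Box (a implies Box b), 0
8. (c or b) implies (a implies Box b), 0
9. c or b, 0
10. a implies Box b, 0
11. c, 0
12. Box b, 0
13. b, 0
14. not b or b, 1
15. (c or b) implies (a implies Box b), 1
16. c or b, 1
17. b, 1
18. a implies Box b, 1
19. Box b, 1
20. not (a implies Box b), 2
21. a, 2
22. not Box b, 2
23. (c or b) implies (a implies Box b), 2
24. c or b, 2
25. b, 2
26. a implies Box b, 2
27. Box b, 2
28. not b, 3
29. b, 3
Accessibility: 0R0, 0R1, 0R2, 1R1, 2R2, 2R3, 3R3
Branch closes: b and not b both at 3.
(One branch shown.) All branches close.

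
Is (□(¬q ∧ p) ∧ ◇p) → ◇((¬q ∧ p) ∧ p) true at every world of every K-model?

Tableau for the negation ¬((□(¬q ∧ p) ∧ ◇p) → ◇((¬q ∧ p) ∧ p)):
1. ¬((□(¬q ∧ p) ∧ ◇p) → ◇((¬q ∧ p) ∧ p)), 0
2. □(¬q ∧ p) ∧ ◇p, 0
3. ¬◇((¬q ∧ p) ∧ p), 0
4. □(¬q ∧ p), 0
5. ◇p, 0
6. p, 1
7. ¬((¬q ∧ p) ∧ p), 1
8. ¬q ∧ p, 1
9. ¬q, 1
10. ¬(¬q ∧ p), 1
11. ¬p, 1
Accessibility: 0R1
Branch closes: p and ¬p both at 1.
Every branch of the negation's tableau closes; the branch above is one of them.

Valid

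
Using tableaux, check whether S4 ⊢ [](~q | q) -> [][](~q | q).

Tableau for the negation ~([](~q | q) -> [][](~q | q)):
1. ~([](~q | q) -> [][](~q | q)), 0
2. [](~q | q), 0
3. ~[][](~q | q), 0
4. ~q | q, 0
5. q, 0
6. ~[](~q | q), 1
7. ~q | q, 1
8. q, 1
9. ~(~q | q), 2
10. q, 2
11. ~q, 2
Accessibility: 0R0, 0R1, 0R2, 1R1, 1R2, 2R2
Branch closes: q and ~q both at 2.
All branches of the negation close; one closing branch shown above.

Valid in S4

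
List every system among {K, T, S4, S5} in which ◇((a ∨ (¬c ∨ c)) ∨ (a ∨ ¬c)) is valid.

T, S4, S5

T-tableau for the negation ¬◇((a ∨ (¬c ∨ c)) ∨ (a ∨ ¬c)):
1. ¬◇((a ∨ (¬c ∨ c)) ∨ (a ∨ ¬c)), w0
2. ¬((a ∨ (¬c ∨ c)) ∨ (a ∨ ¬c)), w0
3. ¬(a ∨ (¬c ∨ c)), w0
4. ¬(a ∨ ¬c), w0
5. ¬a, w0
6. ¬(¬c ∨ c), w0
7. c, w0
8. ¬c, w0
Accessibility: w0Rw0
Branch closes: c and ¬c both at w0.
Every branch closes (one shown): valid in T, hence also in S4, S5 (every theorem of T is a theorem of S4 and S5).
K-tableau for the negation ¬◇((a ∨ (¬c ∨ c)) ∨ (a ∨ ¬c)):
1. ¬◇((a ∨ (¬c ∨ c)) ∨ (a ∨ ¬c)), w0
Complete open branch: countermodel on a K-frame, so not valid in K.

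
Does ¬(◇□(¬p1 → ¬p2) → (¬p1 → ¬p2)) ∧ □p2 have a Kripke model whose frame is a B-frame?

1. ¬(◇□(¬p1 → ¬p2) → (¬p1 → ¬p2)) ∧ □p2, u
2. ¬(◇□(¬p1 → ¬p2) → (¬p1 → ¬p2)), u
3. □p2, u
4. ◇□(¬p1 → ¬p2), u
5. ¬(¬p1 → ¬p2), u
6. ¬p1, u
7. p2, u
8. □(¬p1 → ¬p2), v
9. p2, v
10. ¬p1 → ¬p2, u
11. ¬p1 → ¬p2, v
12. ¬p2, u
Accessibility: uRu, uRv, vRu, vRv
Branch closes: p2 and ¬p2 both at u.
(One branch shown.) All branches close.

Unsatisfiable (every branch closes)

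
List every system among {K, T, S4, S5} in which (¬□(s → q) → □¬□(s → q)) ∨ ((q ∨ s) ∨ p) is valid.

S4-tableau for the negation ¬((¬□(s → q) → □¬□(s → q)) ∨ ((q ∨ s) ∨ p)):
1. ¬((¬□(s → q) → □¬□(s → q)) ∨ ((q ∨ s) ∨ p)), 0
2. ¬(¬□(s → q) → □¬□(s → q)), 0
3. ¬((q ∨ s) ∨ p), 0
4. ¬□(s → q), 0
5. ¬□¬□(s → q), 0
6. ¬(q ∨ s), 0
7. ¬p, 0
8. ¬q, 0
9. ¬s, 0
10. ¬(s → q), 1
11. s, 1
12. ¬q, 1
13. □(s → q), 2
14. s → q, 2
15. q, 2
Accessibility: 0R0, 0R1, 0R2, 1R1, 2R2
Complete open branch: countermodel on an S4-frame, so not valid in S4, nor in K, T (the same frame is also a K-frame and a T-frame).
S5-tableau for the negation ¬((¬□(s → q) → □¬□(s → q)) ∨ ((q ∨ s) ∨ p)):
1. ¬((¬□(s → q) → □¬□(s → q)) ∨ ((q ∨ s) ∨ p)), 0
2. ¬(¬□(s → q) → □¬□(s → q)), 0
3. ¬((q ∨ s) ∨ p), 0
4. ¬□(s → q), 0
5. ¬□¬□(s → q), 0
6. ¬(q ∨ s), 0
7. ¬p, 0
8. ¬q, 0
9. ¬s, 0
10. ¬(s → q), 1
11. s, 1
12. ¬q, 1
13. □(s → q), 2
14. s → q, 0
15. s → q, 1
16. s → q, 2
17. q, 1
Accessibility: 0R0, 0R1, 0R2, 1R0, 1R1, 1R2, 2R0, 2R1, 2R2
Branch closes: q and ¬q both at 1.
Every branch closes (one shown): valid in S5.

S5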